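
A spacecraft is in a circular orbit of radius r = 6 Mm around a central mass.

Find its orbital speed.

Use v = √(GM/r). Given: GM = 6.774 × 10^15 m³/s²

Convert to SI: r = 6 Mm = 6e+06 m.
For a circular orbit, gravity supplies the centripetal force, so v = √(GM / r).
v = √(6.774e+15 / 6e+06) m/s ≈ 3.36e+04 m/s = 33.6 km/s.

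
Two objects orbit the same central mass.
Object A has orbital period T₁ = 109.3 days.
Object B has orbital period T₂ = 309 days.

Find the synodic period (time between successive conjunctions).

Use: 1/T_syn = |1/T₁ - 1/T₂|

Convert to SI: T₁ = 109.3 days = 9.44352e+06 s; T₂ = 309 days = 2.66976e+07 s.
T_syn = |T₁ · T₂ / (T₁ − T₂)|.
T_syn = |9.44352e+06 · 2.66976e+07 / (9.44352e+06 − 2.66976e+07)| s ≈ 1.461e+07 s = 169.1 days.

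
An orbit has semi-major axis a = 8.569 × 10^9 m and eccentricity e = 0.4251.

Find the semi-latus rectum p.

p = a (1 − e²).
p = 8.569e+09 · (1 − (0.4251)²) = 8.569e+09 · 0.81929 ≈ 7.02e+09 m = 7.02 × 10^9 m.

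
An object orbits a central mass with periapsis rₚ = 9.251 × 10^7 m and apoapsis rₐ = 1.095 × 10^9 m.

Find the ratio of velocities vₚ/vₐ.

Conservation of angular momentum gives rₚvₚ = rₐvₐ, so vₚ/vₐ = rₐ/rₚ.
vₚ/vₐ = 1.095e+09 / 9.251e+07 ≈ 11.84.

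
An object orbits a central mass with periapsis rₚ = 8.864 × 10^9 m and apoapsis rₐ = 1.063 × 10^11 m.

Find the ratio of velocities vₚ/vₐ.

Conservation of angular momentum gives rₚvₚ = rₐvₐ, so vₚ/vₐ = rₐ/rₚ.
vₚ/vₐ = 1.063e+11 / 8.864e+09 ≈ 11.99.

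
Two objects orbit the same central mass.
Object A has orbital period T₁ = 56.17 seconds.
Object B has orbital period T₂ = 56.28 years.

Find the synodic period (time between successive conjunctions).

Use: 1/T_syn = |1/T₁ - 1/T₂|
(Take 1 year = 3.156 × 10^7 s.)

Convert to SI: T₂ = 56.28 years = 1.7762e+09 s.
T_syn = |T₁ · T₂ / (T₁ − T₂)|.
T_syn = |56.17 · 1.7762e+09 / (56.17 − 1.7762e+09)| s ≈ 56.17 s = 56.17 seconds.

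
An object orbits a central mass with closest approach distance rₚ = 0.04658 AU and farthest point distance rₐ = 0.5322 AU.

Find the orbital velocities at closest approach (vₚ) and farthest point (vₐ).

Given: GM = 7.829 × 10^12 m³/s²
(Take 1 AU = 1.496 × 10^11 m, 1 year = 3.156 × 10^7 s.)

Convert to SI: rₚ = 0.04658 AU = 6.96837e+09 m; rₐ = 0.5322 AU = 7.96171e+10 m.
Use the vis-viva equation v² = GM(2/r − 1/a) with a = (rₚ + rₐ)/2 = (6.96837e+09 + 7.96171e+10)/2 = 4.32927e+10 m.
vₚ = √(GM · (2/rₚ − 1/a)) = √(7.829e+12 · (2/6.96837e+09 − 1/4.32927e+10)) m/s ≈ 45.46 m/s = 0.009589 AU/year.
vₐ = √(GM · (2/rₐ − 1/a)) = √(7.829e+12 · (2/7.96171e+10 − 1/4.32927e+10)) m/s ≈ 3.978 m/s = 0.0008393 AU/year.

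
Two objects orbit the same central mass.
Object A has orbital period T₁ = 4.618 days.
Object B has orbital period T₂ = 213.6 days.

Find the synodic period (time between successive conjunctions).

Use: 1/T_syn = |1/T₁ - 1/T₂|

Convert to SI: T₁ = 4.618 days = 398995 s; T₂ = 213.6 days = 1.8455e+07 s.
T_syn = |T₁ · T₂ / (T₁ − T₂)|.
T_syn = |398995 · 1.8455e+07 / (398995 − 1.8455e+07)| s ≈ 4.078e+05 s = 4.72 days.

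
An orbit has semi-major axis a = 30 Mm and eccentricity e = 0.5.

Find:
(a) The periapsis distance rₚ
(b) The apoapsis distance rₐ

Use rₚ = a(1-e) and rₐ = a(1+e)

Convert to SI: a = 30 Mm = 3e+07 m.
(a) rₚ = a(1 − e) = 3e+07 · (1 − 0.5) = 3e+07 · 0.5 ≈ 1.5e+07 m = 15 Mm.
(b) rₐ = a(1 + e) = 3e+07 · (1 + 0.5) = 3e+07 · 1.5 ≈ 4.5e+07 m = 45 Mm.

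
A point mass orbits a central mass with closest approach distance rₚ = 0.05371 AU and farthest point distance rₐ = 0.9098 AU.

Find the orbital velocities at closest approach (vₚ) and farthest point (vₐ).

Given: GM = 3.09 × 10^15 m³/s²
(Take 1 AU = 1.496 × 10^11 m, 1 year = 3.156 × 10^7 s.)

Convert to SI: rₚ = 0.05371 AU = 8.03502e+09 m; rₐ = 0.9098 AU = 1.36106e+11 m.
Use the vis-viva equation v² = GM(2/r − 1/a) with a = (rₚ + rₐ)/2 = (8.03502e+09 + 1.36106e+11)/2 = 7.20705e+10 m.
vₚ = √(GM · (2/rₚ − 1/a)) = √(3.09e+15 · (2/8.03502e+09 − 1/7.20705e+10)) m/s ≈ 852.2 m/s = 0.1798 AU/year.
vₐ = √(GM · (2/rₐ − 1/a)) = √(3.09e+15 · (2/1.36106e+11 − 1/7.20705e+10)) m/s ≈ 50.31 m/s = 0.01061 AU/year.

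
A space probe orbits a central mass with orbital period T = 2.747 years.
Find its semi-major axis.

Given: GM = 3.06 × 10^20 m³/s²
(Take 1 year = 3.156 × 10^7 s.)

Convert to SI: T = 2.747 years = 8.66953e+07 s.
Invert Kepler's third law: a = (GM · T² / (4π²))^(1/3).
Substituting T = 8.66953e+07 s and GM = 3.06e+20 m³/s²:
a = (3.06e+20 · (8.66953e+07)² / (4π²))^(1/3) m
a ≈ 3.877e+11 m = 387.7 Gm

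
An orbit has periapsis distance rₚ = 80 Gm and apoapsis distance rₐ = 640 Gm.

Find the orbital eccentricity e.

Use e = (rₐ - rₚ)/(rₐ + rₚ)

Convert to SI: rₚ = 80 Gm = 8e+10 m; rₐ = 640 Gm = 6.4e+11 m.
e = (rₐ − rₚ) / (rₐ + rₚ).
e = (6.4e+11 − 8e+10) / (6.4e+11 + 8e+10) = 5.6e+11 / 7.2e+11 ≈ 0.7778.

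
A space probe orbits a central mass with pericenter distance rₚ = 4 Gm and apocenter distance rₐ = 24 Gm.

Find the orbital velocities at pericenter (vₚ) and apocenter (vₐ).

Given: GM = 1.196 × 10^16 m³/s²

Convert to SI: rₚ = 4 Gm = 4e+09 m; rₐ = 24 Gm = 2.4e+10 m.
Use the vis-viva equation v² = GM(2/r − 1/a) with a = (rₚ + rₐ)/2 = (4e+09 + 2.4e+10)/2 = 1.4e+10 m.
vₚ = √(GM · (2/rₚ − 1/a)) = √(1.196e+16 · (2/4e+09 − 1/1.4e+10)) m/s ≈ 2264 m/s = 2.264 km/s.
vₐ = √(GM · (2/rₐ − 1/a)) = √(1.196e+16 · (2/2.4e+10 − 1/1.4e+10)) m/s ≈ 377.3 m/s = 377.3 m/s.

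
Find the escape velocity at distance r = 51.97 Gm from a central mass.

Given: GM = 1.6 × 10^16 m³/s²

Convert to SI: r = 51.97 Gm = 5.197e+10 m.
Escape velocity comes from setting total energy to zero: ½v² − GM/r = 0 ⇒ v_esc = √(2GM / r).
v_esc = √(2 · 1.6e+16 / 5.197e+10) m/s ≈ 784.7 m/s = 784.7 m/s.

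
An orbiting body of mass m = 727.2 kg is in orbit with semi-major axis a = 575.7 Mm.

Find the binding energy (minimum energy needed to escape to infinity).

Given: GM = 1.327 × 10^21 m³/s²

Convert to SI: a = 575.7 Mm = 5.757e+08 m.
Total orbital energy is E = −GMm/(2a); binding energy is E_bind = −E = GMm/(2a).
E_bind = 1.327e+21 · 727.2 / (2 · 5.757e+08) J ≈ 8.381e+14 J = 838.1 TJ.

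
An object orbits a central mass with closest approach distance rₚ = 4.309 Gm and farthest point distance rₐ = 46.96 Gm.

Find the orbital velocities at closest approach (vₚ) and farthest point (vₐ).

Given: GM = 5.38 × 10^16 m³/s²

Convert to SI: rₚ = 4.309 Gm = 4.309e+09 m; rₐ = 46.96 Gm = 4.696e+10 m.
Use the vis-viva equation v² = GM(2/r − 1/a) with a = (rₚ + rₐ)/2 = (4.309e+09 + 4.696e+10)/2 = 2.56345e+10 m.
vₚ = √(GM · (2/rₚ − 1/a)) = √(5.38e+16 · (2/4.309e+09 − 1/2.56345e+10)) m/s ≈ 4782 m/s = 4.782 km/s.
vₐ = √(GM · (2/rₐ − 1/a)) = √(5.38e+16 · (2/4.696e+10 − 1/2.56345e+10)) m/s ≈ 438.8 m/s = 438.8 m/s.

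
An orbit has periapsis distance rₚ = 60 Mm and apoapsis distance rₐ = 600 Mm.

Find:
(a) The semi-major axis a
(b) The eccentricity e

Convert to SI: rₚ = 60 Mm = 6e+07 m; rₐ = 600 Mm = 6e+08 m.
(a) a = (rₚ + rₐ) / 2 = (6e+07 + 6e+08) / 2 ≈ 3.3e+08 m = 330 Mm.
(b) e = (rₐ − rₚ) / (rₐ + rₚ) = (6e+08 − 6e+07) / (6e+08 + 6e+07) ≈ 0.8182.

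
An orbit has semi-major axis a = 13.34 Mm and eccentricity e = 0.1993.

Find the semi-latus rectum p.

Convert to SI: a = 13.34 Mm = 1.334e+07 m.
p = a (1 − e²).
p = 1.334e+07 · (1 − (0.1993)²) = 1.334e+07 · 0.96028 ≈ 1.281e+07 m = 12.81 Mm.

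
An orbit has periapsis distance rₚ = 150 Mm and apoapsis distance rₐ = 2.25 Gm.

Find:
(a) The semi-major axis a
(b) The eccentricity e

Convert to SI: rₚ = 150 Mm = 1.5e+08 m; rₐ = 2.25 Gm = 2.25e+09 m.
(a) a = (rₚ + rₐ) / 2 = (1.5e+08 + 2.25e+09) / 2 ≈ 1.2e+09 m = 1.2 Gm.
(b) e = (rₐ − rₚ) / (rₐ + rₚ) = (2.25e+09 − 1.5e+08) / (2.25e+09 + 1.5e+08) ≈ 0.875.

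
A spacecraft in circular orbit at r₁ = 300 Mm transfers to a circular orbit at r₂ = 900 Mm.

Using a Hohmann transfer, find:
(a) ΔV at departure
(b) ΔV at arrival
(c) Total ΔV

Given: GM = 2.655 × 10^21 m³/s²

Convert to SI: r₁ = 300 Mm = 3e+08 m; r₂ = 900 Mm = 9e+08 m.
Transfer semi-major axis: a_t = (r₁ + r₂)/2 = (3e+08 + 9e+08)/2 = 6e+08 m.
Circular speeds: v₁ = √(GM/r₁) = 2.97489e+06 m/s, v₂ = √(GM/r₂) = 1.71756e+06 m/s.
Transfer speeds (vis-viva v² = GM(2/r − 1/a_t)): v₁ᵗ = 3.64349e+06 m/s, v₂ᵗ = 1.2145e+06 m/s.
(a) ΔV₁ = |v₁ᵗ − v₁| ≈ 6.686e+05 m/s = 668.6 km/s.
(b) ΔV₂ = |v₂ − v₂ᵗ| ≈ 5.031e+05 m/s = 503.1 km/s.
(c) ΔV_total = ΔV₁ + ΔV₂ ≈ 1.172e+06 m/s = 1172 km/s.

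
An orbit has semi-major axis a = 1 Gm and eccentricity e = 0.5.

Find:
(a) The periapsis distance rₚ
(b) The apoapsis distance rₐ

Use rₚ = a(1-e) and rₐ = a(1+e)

Convert to SI: a = 1 Gm = 1e+09 m.
(a) rₚ = a(1 − e) = 1e+09 · (1 − 0.5) = 1e+09 · 0.5 ≈ 5e+08 m = 500 Mm.
(b) rₐ = a(1 + e) = 1e+09 · (1 + 0.5) = 1e+09 · 1.5 ≈ 1.5e+09 m = 1.5 Gm.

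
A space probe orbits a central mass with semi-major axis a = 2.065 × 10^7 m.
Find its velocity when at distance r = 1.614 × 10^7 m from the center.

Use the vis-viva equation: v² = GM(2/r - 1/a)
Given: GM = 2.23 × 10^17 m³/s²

Vis-viva: v = √(GM · (2/r − 1/a)).
2/r − 1/a = 2/1.614e+07 − 1/2.065e+07 = 7.54896e-08 m⁻¹.
v = √(2.23e+17 · 7.54896e-08) m/s ≈ 1.297e+05 m/s = 129.7 km/s.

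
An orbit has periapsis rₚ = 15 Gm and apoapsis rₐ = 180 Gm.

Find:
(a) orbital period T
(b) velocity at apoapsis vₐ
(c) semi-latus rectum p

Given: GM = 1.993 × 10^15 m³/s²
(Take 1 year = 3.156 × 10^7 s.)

Convert to SI: rₚ = 15 Gm = 1.5e+10 m; rₐ = 180 Gm = 1.8e+11 m.
(a) With a = (rₚ + rₐ)/2 = 9.75e+10 m, T = 2π √(a³/GM) = 2π √((9.75e+10)³/1.993e+15) s ≈ 4.285e+09 s
(b) With a = (rₚ + rₐ)/2 = 9.75e+10 m, vₐ = √(GM (2/rₐ − 1/a)) = √(1.993e+15 · (2/1.8e+11 − 1/9.75e+10)) m/s ≈ 41.27 m/s
(c) From a = (rₚ + rₐ)/2 = 9.75e+10 m and e = (rₐ − rₚ)/(rₐ + rₚ) = 0.846154, p = a(1 − e²) = 9.75e+10 · (1 − (0.846154)²) ≈ 2.769e+10 m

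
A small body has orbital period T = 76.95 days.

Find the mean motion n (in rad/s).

Convert to SI: T = 76.95 days = 6.64848e+06 s.
n = 2π / T.
n = 2π / 6.64848e+06 s ≈ 9.451e-07 rad/s.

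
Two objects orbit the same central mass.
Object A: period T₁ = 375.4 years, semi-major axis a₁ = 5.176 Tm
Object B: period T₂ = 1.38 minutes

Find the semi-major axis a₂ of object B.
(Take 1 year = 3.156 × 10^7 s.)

Convert to SI: T₁ = 375.4 years = 1.18476e+10 s; a₁ = 5.176 Tm = 5.176e+12 m; T₂ = 1.38 minutes = 82.8 s.
Kepler's third law: (T₁/T₂)² = (a₁/a₂)³ ⇒ a₂ = a₁ · (T₂/T₁)^(2/3).
T₂/T₁ = 82.8 / 1.18476e+10 = 6.98874e-09.
a₂ = 5.176e+12 · (6.98874e-09)^(2/3) m ≈ 1.892e+07 m = 18.92 Mm.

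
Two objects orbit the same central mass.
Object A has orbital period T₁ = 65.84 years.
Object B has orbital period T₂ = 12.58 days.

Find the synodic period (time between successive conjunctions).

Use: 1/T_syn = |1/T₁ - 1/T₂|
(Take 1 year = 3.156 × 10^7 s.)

Convert to SI: T₁ = 65.84 years = 2.07791e+09 s; T₂ = 12.58 days = 1.08691e+06 s.
T_syn = |T₁ · T₂ / (T₁ − T₂)|.
T_syn = |2.07791e+09 · 1.08691e+06 / (2.07791e+09 − 1.08691e+06)| s ≈ 1.087e+06 s = 12.59 days.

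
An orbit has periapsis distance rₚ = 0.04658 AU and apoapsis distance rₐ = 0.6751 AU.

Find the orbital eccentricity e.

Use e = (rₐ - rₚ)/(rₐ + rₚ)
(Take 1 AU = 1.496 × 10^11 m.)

Convert to SI: rₚ = 0.04658 AU = 6.96837e+09 m; rₐ = 0.6751 AU = 1.00995e+11 m.
e = (rₐ − rₚ) / (rₐ + rₚ).
e = (1.00995e+11 − 6.96837e+09) / (1.00995e+11 + 6.96837e+09) = 9.40266e+10 / 1.07963e+11 ≈ 0.8709.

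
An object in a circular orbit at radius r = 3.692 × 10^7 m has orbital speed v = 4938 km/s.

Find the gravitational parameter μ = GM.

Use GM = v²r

Convert to SI: v = 4938 km/s = 4.938e+06 m/s.
For a circular orbit v² = GM/r, so GM = v² · r.
GM = (4.938e+06)² · 3.692e+07 m³/s² ≈ 9.003e+20 m³/s² = 9.003 × 10^20 m³/s².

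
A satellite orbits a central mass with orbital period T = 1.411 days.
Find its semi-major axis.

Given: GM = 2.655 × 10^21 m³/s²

Convert to SI: T = 1.411 days = 121910 s.
Invert Kepler's third law: a = (GM · T² / (4π²))^(1/3).
Substituting T = 121910 s and GM = 2.655e+21 m³/s²:
a = (2.655e+21 · (121910)² / (4π²))^(1/3) m
a ≈ 9.998e+09 m = 9.998 Gm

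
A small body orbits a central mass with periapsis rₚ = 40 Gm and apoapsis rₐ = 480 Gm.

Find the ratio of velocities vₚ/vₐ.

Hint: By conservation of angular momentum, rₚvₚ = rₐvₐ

Convert to SI: rₚ = 40 Gm = 4e+10 m; rₐ = 480 Gm = 4.8e+11 m.
Conservation of angular momentum gives rₚvₚ = rₐvₐ, so vₚ/vₐ = rₐ/rₚ.
vₚ/vₐ = 4.8e+11 / 4e+10 ≈ 12.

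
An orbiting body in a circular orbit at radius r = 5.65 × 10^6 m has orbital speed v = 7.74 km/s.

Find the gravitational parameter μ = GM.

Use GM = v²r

Convert to SI: v = 7.74 km/s = 7740 m/s.
For a circular orbit v² = GM/r, so GM = v² · r.
GM = (7740)² · 5.65e+06 m³/s² ≈ 3.385e+14 m³/s² = 3.385 × 10^14 m³/s².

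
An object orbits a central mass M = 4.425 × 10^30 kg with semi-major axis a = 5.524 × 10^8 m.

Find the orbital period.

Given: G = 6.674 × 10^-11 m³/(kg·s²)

GM = G · M = 6.674e-11 · 4.425e+30 = 2.95324e+20 m³/s².
Kepler's third law: T = 2π √(a³ / GM).
Substituting a = 5.524e+08 m and GM = 2.95324e+20 m³/s²:
T = 2π √((5.524e+08)³ / 2.95324e+20) s
T ≈ 4747 s = 1.319 hours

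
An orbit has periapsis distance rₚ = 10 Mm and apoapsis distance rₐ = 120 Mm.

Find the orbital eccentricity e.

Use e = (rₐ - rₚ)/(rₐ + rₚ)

Convert to SI: rₚ = 10 Mm = 1e+07 m; rₐ = 120 Mm = 1.2e+08 m.
e = (rₐ − rₚ) / (rₐ + rₚ).
e = (1.2e+08 − 1e+07) / (1.2e+08 + 1e+07) = 1.1e+08 / 1.3e+08 ≈ 0.8462.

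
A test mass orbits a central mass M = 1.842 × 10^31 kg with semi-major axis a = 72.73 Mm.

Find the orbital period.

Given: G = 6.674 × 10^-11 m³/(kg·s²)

Convert to SI: a = 72.73 Mm = 7.273e+07 m.
GM = G · M = 6.674e-11 · 1.842e+31 = 1.22935e+21 m³/s².
Kepler's third law: T = 2π √(a³ / GM).
Substituting a = 7.273e+07 m and GM = 1.22935e+21 m³/s²:
T = 2π √((7.273e+07)³ / 1.22935e+21) s
T ≈ 111.2 s = 1.853 minutes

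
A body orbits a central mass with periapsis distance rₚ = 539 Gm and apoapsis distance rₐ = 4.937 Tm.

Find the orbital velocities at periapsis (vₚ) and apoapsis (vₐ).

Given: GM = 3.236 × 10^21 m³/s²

Convert to SI: rₚ = 539 Gm = 5.39e+11 m; rₐ = 4.937 Tm = 4.937e+12 m.
Use the vis-viva equation v² = GM(2/r − 1/a) with a = (rₚ + rₐ)/2 = (5.39e+11 + 4.937e+12)/2 = 2.738e+12 m.
vₚ = √(GM · (2/rₚ − 1/a)) = √(3.236e+21 · (2/5.39e+11 − 1/2.738e+12)) m/s ≈ 1.04e+05 m/s = 104 km/s.
vₐ = √(GM · (2/rₐ − 1/a)) = √(3.236e+21 · (2/4.937e+12 − 1/2.738e+12)) m/s ≈ 1.136e+04 m/s = 11.36 km/s.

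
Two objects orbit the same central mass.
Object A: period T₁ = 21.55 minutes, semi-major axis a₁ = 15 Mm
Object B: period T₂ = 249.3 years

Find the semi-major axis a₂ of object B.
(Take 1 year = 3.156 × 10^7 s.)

Convert to SI: T₁ = 21.55 minutes = 1293 s; a₁ = 15 Mm = 1.5e+07 m; T₂ = 249.3 years = 7.86791e+09 s.
Kepler's third law: (T₁/T₂)² = (a₁/a₂)³ ⇒ a₂ = a₁ · (T₂/T₁)^(2/3).
T₂/T₁ = 7.86791e+09 / 1293 = 6.085e+06.
a₂ = 1.5e+07 · (6.085e+06)^(2/3) m ≈ 5e+11 m = 500 Gm.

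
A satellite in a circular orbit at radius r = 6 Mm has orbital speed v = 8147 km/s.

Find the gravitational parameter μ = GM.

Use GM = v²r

Convert to SI: r = 6 Mm = 6e+06 m; v = 8147 km/s = 8.147e+06 m/s.
For a circular orbit v² = GM/r, so GM = v² · r.
GM = (8.147e+06)² · 6e+06 m³/s² ≈ 3.982e+20 m³/s² = 3.982 × 10^20 m³/s².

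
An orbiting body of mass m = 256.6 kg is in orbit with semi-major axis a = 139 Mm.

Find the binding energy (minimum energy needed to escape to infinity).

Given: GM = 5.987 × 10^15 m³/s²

Convert to SI: a = 139 Mm = 1.39e+08 m.
Total orbital energy is E = −GMm/(2a); binding energy is E_bind = −E = GMm/(2a).
E_bind = 5.987e+15 · 256.6 / (2 · 1.39e+08) J ≈ 5.526e+09 J = 5.526 GJ.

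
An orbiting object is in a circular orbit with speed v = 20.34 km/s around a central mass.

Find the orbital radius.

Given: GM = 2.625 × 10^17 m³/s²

Convert to SI: v = 20.34 km/s = 20340 m/s.
For a circular orbit, v² = GM / r, so r = GM / v².
r = 2.625e+17 / (20340)² m ≈ 6.345e+08 m = 634.5 Mm.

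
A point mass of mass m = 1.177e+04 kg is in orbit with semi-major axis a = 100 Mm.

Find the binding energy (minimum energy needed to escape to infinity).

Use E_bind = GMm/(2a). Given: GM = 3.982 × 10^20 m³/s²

Convert to SI: a = 100 Mm = 1e+08 m.
Total orbital energy is E = −GMm/(2a); binding energy is E_bind = −E = GMm/(2a).
E_bind = 3.982e+20 · 1.177e+04 / (2 · 1e+08) J ≈ 2.343e+16 J = 23.43 PJ.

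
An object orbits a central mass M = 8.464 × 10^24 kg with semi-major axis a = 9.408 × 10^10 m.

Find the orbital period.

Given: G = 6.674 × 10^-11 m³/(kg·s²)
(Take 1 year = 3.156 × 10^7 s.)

GM = G · M = 6.674e-11 · 8.464e+24 = 5.64887e+14 m³/s².
Kepler's third law: T = 2π √(a³ / GM).
Substituting a = 9.408e+10 m and GM = 5.64887e+14 m³/s²:
T = 2π √((9.408e+10)³ / 5.64887e+14) s
T ≈ 7.629e+09 s = 241.7 years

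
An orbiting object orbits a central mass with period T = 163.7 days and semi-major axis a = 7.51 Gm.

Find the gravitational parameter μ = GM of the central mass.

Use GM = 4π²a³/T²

Convert to SI: T = 163.7 days = 1.41437e+07 s; a = 7.51 Gm = 7.51e+09 m.
GM = 4π² · a³ / T².
GM = 4π² · (7.51e+09)³ / (1.41437e+07)² m³/s² ≈ 8.359e+16 m³/s² = 8.359 × 10^16 m³/s².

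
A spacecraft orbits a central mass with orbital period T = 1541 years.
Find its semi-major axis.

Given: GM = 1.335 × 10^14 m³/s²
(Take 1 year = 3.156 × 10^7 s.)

Convert to SI: T = 1541 years = 4.8634e+10 s.
Invert Kepler's third law: a = (GM · T² / (4π²))^(1/3).
Substituting T = 4.8634e+10 s and GM = 1.335e+14 m³/s²:
a = (1.335e+14 · (4.8634e+10)² / (4π²))^(1/3) m
a ≈ 2e+11 m = 200 Gm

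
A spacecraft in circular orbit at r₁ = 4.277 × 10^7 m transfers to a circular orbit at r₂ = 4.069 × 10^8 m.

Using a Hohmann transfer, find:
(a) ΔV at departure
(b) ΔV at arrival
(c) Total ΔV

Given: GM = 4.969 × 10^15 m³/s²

Transfer semi-major axis: a_t = (r₁ + r₂)/2 = (4.277e+07 + 4.069e+08)/2 = 2.24835e+08 m.
Circular speeds: v₁ = √(GM/r₁) = 10778.7 m/s, v₂ = √(GM/r₂) = 3494.55 m/s.
Transfer speeds (vis-viva v² = GM(2/r − 1/a_t)): v₁ᵗ = 14500.3 m/s, v₂ᵗ = 1524.15 m/s.
(a) ΔV₁ = |v₁ᵗ − v₁| ≈ 3722 m/s = 3.722 km/s.
(b) ΔV₂ = |v₂ − v₂ᵗ| ≈ 1970 m/s = 1.97 km/s.
(c) ΔV_total = ΔV₁ + ΔV₂ ≈ 5692 m/s = 5.692 km/s.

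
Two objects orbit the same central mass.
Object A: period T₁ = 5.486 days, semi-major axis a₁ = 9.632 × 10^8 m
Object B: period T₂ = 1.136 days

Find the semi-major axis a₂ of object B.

Convert to SI: T₁ = 5.486 days = 473990 s; T₂ = 1.136 days = 98150.4 s.
Kepler's third law: (T₁/T₂)² = (a₁/a₂)³ ⇒ a₂ = a₁ · (T₂/T₁)^(2/3).
T₂/T₁ = 98150.4 / 473990 = 0.207073.
a₂ = 9.632e+08 · (0.207073)^(2/3) m ≈ 3.371e+08 m = 3.371 × 10^8 m.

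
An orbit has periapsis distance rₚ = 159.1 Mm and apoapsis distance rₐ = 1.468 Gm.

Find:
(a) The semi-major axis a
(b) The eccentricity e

Convert to SI: rₚ = 159.1 Mm = 1.591e+08 m; rₐ = 1.468 Gm = 1.468e+09 m.
(a) a = (rₚ + rₐ) / 2 = (1.591e+08 + 1.468e+09) / 2 ≈ 8.136e+08 m = 813.5 Mm.
(b) e = (rₐ − rₚ) / (rₐ + rₚ) = (1.468e+09 − 1.591e+08) / (1.468e+09 + 1.591e+08) ≈ 0.8044.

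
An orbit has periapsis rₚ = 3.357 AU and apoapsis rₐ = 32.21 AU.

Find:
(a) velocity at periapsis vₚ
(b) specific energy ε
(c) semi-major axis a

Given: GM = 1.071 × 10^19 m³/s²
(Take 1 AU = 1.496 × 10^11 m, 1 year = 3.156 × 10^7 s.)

Convert to SI: rₚ = 3.357 AU = 5.02207e+11 m; rₐ = 32.21 AU = 4.81862e+12 m.
(a) With a = (rₚ + rₐ)/2 = 2.66041e+12 m, vₚ = √(GM (2/rₚ − 1/a)) = √(1.071e+19 · (2/5.02207e+11 − 1/2.66041e+12)) m/s ≈ 6215 m/s
(b) With a = (rₚ + rₐ)/2 = 2.66041e+12 m, ε = −GM/(2a) = −1.071e+19/(2 · 2.66041e+12) J/kg ≈ -2.013e+06 J/kg
(c) a = (rₚ + rₐ)/2 = (5.02207e+11 + 4.81862e+12)/2 ≈ 2.66e+12 m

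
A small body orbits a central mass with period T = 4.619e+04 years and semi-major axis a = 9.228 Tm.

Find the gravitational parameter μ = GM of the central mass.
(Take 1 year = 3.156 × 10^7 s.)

Convert to SI: T = 4.619e+04 years = 1.45776e+12 s; a = 9.228 Tm = 9.228e+12 m.
GM = 4π² · a³ / T².
GM = 4π² · (9.228e+12)³ / (1.45776e+12)² m³/s² ≈ 1.46e+16 m³/s² = 1.46 × 10^16 m³/s².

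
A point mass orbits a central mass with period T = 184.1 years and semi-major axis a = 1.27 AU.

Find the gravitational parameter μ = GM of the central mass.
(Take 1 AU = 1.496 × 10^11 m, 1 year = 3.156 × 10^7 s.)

Convert to SI: T = 184.1 years = 5.8102e+09 s; a = 1.27 AU = 1.89992e+11 m.
GM = 4π² · a³ / T².
GM = 4π² · (1.89992e+11)³ / (5.8102e+09)² m³/s² ≈ 8.02e+15 m³/s² = 8.02 × 10^15 m³/s².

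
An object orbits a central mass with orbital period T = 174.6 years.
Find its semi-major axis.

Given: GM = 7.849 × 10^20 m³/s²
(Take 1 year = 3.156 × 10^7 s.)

Convert to SI: T = 174.6 years = 5.51038e+09 s.
Invert Kepler's third law: a = (GM · T² / (4π²))^(1/3).
Substituting T = 5.51038e+09 s and GM = 7.849e+20 m³/s²:
a = (7.849e+20 · (5.51038e+09)² / (4π²))^(1/3) m
a ≈ 8.452e+12 m = 8.452 Tm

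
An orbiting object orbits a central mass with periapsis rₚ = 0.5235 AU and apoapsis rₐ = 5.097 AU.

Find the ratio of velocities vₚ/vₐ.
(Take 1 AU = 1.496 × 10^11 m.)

Convert to SI: rₚ = 0.5235 AU = 7.83156e+10 m; rₐ = 5.097 AU = 7.62511e+11 m.
Conservation of angular momentum gives rₚvₚ = rₐvₐ, so vₚ/vₐ = rₐ/rₚ.
vₚ/vₐ = 7.62511e+11 / 7.83156e+10 ≈ 9.736.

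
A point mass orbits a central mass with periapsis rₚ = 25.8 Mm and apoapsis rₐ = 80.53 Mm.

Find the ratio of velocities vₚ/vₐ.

Convert to SI: rₚ = 25.8 Mm = 2.58e+07 m; rₐ = 80.53 Mm = 8.053e+07 m.
Conservation of angular momentum gives rₚvₚ = rₐvₐ, so vₚ/vₐ = rₐ/rₚ.
vₚ/vₐ = 8.053e+07 / 2.58e+07 ≈ 3.121.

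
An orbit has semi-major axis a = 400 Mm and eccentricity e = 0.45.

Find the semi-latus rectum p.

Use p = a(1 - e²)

Convert to SI: a = 400 Mm = 4e+08 m.
p = a (1 − e²).
p = 4e+08 · (1 − (0.45)²) = 4e+08 · 0.7975 ≈ 3.19e+08 m = 319 Mm.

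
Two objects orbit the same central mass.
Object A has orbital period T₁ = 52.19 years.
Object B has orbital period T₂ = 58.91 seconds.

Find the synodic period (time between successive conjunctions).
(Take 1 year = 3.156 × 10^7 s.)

Convert to SI: T₁ = 52.19 years = 1.64712e+09 s.
T_syn = |T₁ · T₂ / (T₁ − T₂)|.
T_syn = |1.64712e+09 · 58.91 / (1.64712e+09 − 58.91)| s ≈ 58.91 s = 58.91 seconds.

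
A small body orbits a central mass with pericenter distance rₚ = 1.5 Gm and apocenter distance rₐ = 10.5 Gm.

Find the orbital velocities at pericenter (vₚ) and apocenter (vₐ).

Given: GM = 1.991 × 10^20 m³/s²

Convert to SI: rₚ = 1.5 Gm = 1.5e+09 m; rₐ = 10.5 Gm = 1.05e+10 m.
Use the vis-viva equation v² = GM(2/r − 1/a) with a = (rₚ + rₐ)/2 = (1.5e+09 + 1.05e+10)/2 = 6e+09 m.
vₚ = √(GM · (2/rₚ − 1/a)) = √(1.991e+20 · (2/1.5e+09 − 1/6e+09)) m/s ≈ 4.82e+05 m/s = 482 km/s.
vₐ = √(GM · (2/rₐ − 1/a)) = √(1.991e+20 · (2/1.05e+10 − 1/6e+09)) m/s ≈ 6.885e+04 m/s = 68.85 km/s.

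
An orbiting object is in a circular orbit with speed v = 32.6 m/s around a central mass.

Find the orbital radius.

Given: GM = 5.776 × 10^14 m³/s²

For a circular orbit, v² = GM / r, so r = GM / v².
r = 5.776e+14 / (32.6)² m ≈ 5.435e+11 m = 543.5 Gm.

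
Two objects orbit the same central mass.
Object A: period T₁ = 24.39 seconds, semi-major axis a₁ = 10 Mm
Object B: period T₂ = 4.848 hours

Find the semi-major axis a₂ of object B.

Convert to SI: a₁ = 10 Mm = 1e+07 m; T₂ = 4.848 hours = 17452.8 s.
Kepler's third law: (T₁/T₂)² = (a₁/a₂)³ ⇒ a₂ = a₁ · (T₂/T₁)^(2/3).
T₂/T₁ = 17452.8 / 24.39 = 715.572.
a₂ = 1e+07 · (715.572)^(2/3) m ≈ 8e+08 m = 800 Mm.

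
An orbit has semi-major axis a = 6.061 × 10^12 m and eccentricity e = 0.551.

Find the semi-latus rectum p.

p = a (1 − e²).
p = 6.061e+12 · (1 − (0.551)²) = 6.061e+12 · 0.696399 ≈ 4.221e+12 m = 4.221 × 10^12 m.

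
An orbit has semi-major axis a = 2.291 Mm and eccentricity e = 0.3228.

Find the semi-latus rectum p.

Convert to SI: a = 2.291 Mm = 2.291e+06 m.
p = a (1 − e²).
p = 2.291e+06 · (1 − (0.3228)²) = 2.291e+06 · 0.8958 ≈ 2.052e+06 m = 2.052 Mm.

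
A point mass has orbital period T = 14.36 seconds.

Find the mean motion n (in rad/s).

n = 2π / T.
n = 2π / 14.36 s ≈ 0.4375 rad/s.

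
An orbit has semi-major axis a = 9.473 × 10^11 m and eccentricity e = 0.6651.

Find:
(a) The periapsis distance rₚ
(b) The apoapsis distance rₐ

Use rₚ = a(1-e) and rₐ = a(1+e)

(a) rₚ = a(1 − e) = 9.473e+11 · (1 − 0.6651) = 9.473e+11 · 0.3349 ≈ 3.173e+11 m = 3.173 × 10^11 m.
(b) rₐ = a(1 + e) = 9.473e+11 · (1 + 0.6651) = 9.473e+11 · 1.6651 ≈ 1.577e+12 m = 1.577 × 10^12 m.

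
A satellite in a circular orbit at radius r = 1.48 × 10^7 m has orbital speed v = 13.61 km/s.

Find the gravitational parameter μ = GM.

Convert to SI: v = 13.61 km/s = 13610 m/s.
For a circular orbit v² = GM/r, so GM = v² · r.
GM = (13610)² · 1.48e+07 m³/s² ≈ 2.741e+15 m³/s² = 2.741 × 10^15 m³/s².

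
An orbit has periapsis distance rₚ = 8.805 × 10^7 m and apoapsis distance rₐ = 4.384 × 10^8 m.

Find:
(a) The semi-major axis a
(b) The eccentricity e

(a) a = (rₚ + rₐ) / 2 = (8.805e+07 + 4.384e+08) / 2 ≈ 2.632e+08 m = 2.632 × 10^8 m.
(b) e = (rₐ − rₚ) / (rₐ + rₚ) = (4.384e+08 − 8.805e+07) / (4.384e+08 + 8.805e+07) ≈ 0.6655.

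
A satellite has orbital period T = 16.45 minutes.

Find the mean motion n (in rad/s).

Convert to SI: T = 16.45 minutes = 987 s.
n = 2π / T.
n = 2π / 987 s ≈ 0.006366 rad/s.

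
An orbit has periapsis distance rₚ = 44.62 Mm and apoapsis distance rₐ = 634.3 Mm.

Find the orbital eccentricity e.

Convert to SI: rₚ = 44.62 Mm = 4.462e+07 m; rₐ = 634.3 Mm = 6.343e+08 m.
e = (rₐ − rₚ) / (rₐ + rₚ).
e = (6.343e+08 − 4.462e+07) / (6.343e+08 + 4.462e+07) = 5.8968e+08 / 6.7892e+08 ≈ 0.8686.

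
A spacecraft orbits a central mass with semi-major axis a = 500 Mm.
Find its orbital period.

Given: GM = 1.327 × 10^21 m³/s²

Convert to SI: a = 500 Mm = 5e+08 m.
Kepler's third law: T = 2π √(a³ / GM).
Substituting a = 5e+08 m and GM = 1.327e+21 m³/s²:
T = 2π √((5e+08)³ / 1.327e+21) s
T ≈ 1928 s = 32.14 minutes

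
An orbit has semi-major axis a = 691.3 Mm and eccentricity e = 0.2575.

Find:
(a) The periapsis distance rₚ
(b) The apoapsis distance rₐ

Convert to SI: a = 691.3 Mm = 6.913e+08 m.
(a) rₚ = a(1 − e) = 6.913e+08 · (1 − 0.2575) = 6.913e+08 · 0.7425 ≈ 5.133e+08 m = 513.3 Mm.
(b) rₐ = a(1 + e) = 6.913e+08 · (1 + 0.2575) = 6.913e+08 · 1.2575 ≈ 8.693e+08 m = 869.3 Mm.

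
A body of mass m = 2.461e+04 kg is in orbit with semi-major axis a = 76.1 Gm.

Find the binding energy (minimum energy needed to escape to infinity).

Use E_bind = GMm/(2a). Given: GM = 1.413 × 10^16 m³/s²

Convert to SI: a = 76.1 Gm = 7.61e+10 m.
Total orbital energy is E = −GMm/(2a); binding energy is E_bind = −E = GMm/(2a).
E_bind = 1.413e+16 · 2.461e+04 / (2 · 7.61e+10) J ≈ 2.285e+09 J = 2.285 GJ.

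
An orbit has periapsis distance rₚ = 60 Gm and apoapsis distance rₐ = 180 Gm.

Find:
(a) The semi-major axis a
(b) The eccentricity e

Convert to SI: rₚ = 60 Gm = 6e+10 m; rₐ = 180 Gm = 1.8e+11 m.
(a) a = (rₚ + rₐ) / 2 = (6e+10 + 1.8e+11) / 2 ≈ 1.2e+11 m = 120 Gm.
(b) e = (rₐ − rₚ) / (rₐ + rₚ) = (1.8e+11 − 6e+10) / (1.8e+11 + 6e+10) ≈ 0.5.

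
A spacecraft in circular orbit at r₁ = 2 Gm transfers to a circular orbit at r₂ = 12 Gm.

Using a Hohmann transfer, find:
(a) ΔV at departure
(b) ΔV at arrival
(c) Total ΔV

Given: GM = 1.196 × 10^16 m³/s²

Convert to SI: r₁ = 2 Gm = 2e+09 m; r₂ = 12 Gm = 1.2e+10 m.
Transfer semi-major axis: a_t = (r₁ + r₂)/2 = (2e+09 + 1.2e+10)/2 = 7e+09 m.
Circular speeds: v₁ = √(GM/r₁) = 2445.4 m/s, v₂ = √(GM/r₂) = 998.332 m/s.
Transfer speeds (vis-viva v² = GM(2/r − 1/a_t)): v₁ᵗ = 3201.79 m/s, v₂ᵗ = 533.631 m/s.
(a) ΔV₁ = |v₁ᵗ − v₁| ≈ 756.4 m/s = 756.4 m/s.
(b) ΔV₂ = |v₂ − v₂ᵗ| ≈ 464.7 m/s = 464.7 m/s.
(c) ΔV_total = ΔV₁ + ΔV₂ ≈ 1221 m/s = 1.221 km/s.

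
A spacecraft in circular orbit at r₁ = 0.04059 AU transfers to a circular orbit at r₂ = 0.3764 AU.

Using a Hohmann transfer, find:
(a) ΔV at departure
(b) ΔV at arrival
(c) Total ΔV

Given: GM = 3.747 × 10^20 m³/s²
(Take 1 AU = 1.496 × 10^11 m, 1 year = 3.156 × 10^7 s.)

Convert to SI: r₁ = 0.04059 AU = 6.07226e+09 m; r₂ = 0.3764 AU = 5.63094e+10 m.
Transfer semi-major axis: a_t = (r₁ + r₂)/2 = (6.07226e+09 + 5.63094e+10)/2 = 3.11909e+10 m.
Circular speeds: v₁ = √(GM/r₁) = 248409 m/s, v₂ = √(GM/r₂) = 81573.9 m/s.
Transfer speeds (vis-viva v² = GM(2/r − 1/a_t)): v₁ᵗ = 333767 m/s, v₂ᵗ = 35992.6 m/s.
(a) ΔV₁ = |v₁ᵗ − v₁| ≈ 8.536e+04 m/s = 18.01 AU/year.
(b) ΔV₂ = |v₂ − v₂ᵗ| ≈ 4.558e+04 m/s = 9.616 AU/year.
(c) ΔV_total = ΔV₁ + ΔV₂ ≈ 1.309e+05 m/s = 27.62 AU/year.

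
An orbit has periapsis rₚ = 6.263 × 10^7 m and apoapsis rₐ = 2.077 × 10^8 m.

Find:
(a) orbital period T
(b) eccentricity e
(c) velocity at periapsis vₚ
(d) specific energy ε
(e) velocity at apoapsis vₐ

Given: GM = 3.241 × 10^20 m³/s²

(a) With a = (rₚ + rₐ)/2 = 1.35165e+08 m, T = 2π √(a³/GM) = 2π √((1.35165e+08)³/3.241e+20) s ≈ 548.4 s
(b) e = (rₐ − rₚ)/(rₐ + rₚ) = (2.077e+08 − 6.263e+07)/(2.077e+08 + 6.263e+07) ≈ 0.5366
(c) With a = (rₚ + rₐ)/2 = 1.35165e+08 m, vₚ = √(GM (2/rₚ − 1/a)) = √(3.241e+20 · (2/6.263e+07 − 1/1.35165e+08)) m/s ≈ 2.82e+06 m/s
(d) With a = (rₚ + rₐ)/2 = 1.35165e+08 m, ε = −GM/(2a) = −3.241e+20/(2 · 1.35165e+08) J/kg ≈ -1.199e+12 J/kg
(e) With a = (rₚ + rₐ)/2 = 1.35165e+08 m, vₐ = √(GM (2/rₐ − 1/a)) = √(3.241e+20 · (2/2.077e+08 − 1/1.35165e+08)) m/s ≈ 8.503e+05 m/s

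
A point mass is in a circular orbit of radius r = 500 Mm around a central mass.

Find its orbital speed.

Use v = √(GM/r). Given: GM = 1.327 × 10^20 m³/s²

Convert to SI: r = 500 Mm = 5e+08 m.
For a circular orbit, gravity supplies the centripetal force, so v = √(GM / r).
v = √(1.327e+20 / 5e+08) m/s ≈ 5.152e+05 m/s = 515.2 km/s.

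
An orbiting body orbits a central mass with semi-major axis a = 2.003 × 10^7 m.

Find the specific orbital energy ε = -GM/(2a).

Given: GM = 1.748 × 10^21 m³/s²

ε = −GM / (2a).
ε = −1.748e+21 / (2 · 2.003e+07) J/kg ≈ -4.363e+13 J/kg = -4.363e+04 GJ/kg.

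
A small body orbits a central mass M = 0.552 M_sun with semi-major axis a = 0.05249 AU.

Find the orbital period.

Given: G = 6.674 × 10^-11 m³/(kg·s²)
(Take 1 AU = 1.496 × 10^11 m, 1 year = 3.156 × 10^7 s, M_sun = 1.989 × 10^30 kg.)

Convert to SI: a = 0.05249 AU = 7.8525e+09 m; M = 0.552 M_sun = 1.09793e+30 kg.
GM = G · M = 6.674e-11 · 1.09793e+30 = 7.32757e+19 m³/s².
Kepler's third law: T = 2π √(a³ / GM).
Substituting a = 7.8525e+09 m and GM = 7.32757e+19 m³/s²:
T = 2π √((7.8525e+09)³ / 7.32757e+19) s
T ≈ 5.108e+05 s = 0.01618 years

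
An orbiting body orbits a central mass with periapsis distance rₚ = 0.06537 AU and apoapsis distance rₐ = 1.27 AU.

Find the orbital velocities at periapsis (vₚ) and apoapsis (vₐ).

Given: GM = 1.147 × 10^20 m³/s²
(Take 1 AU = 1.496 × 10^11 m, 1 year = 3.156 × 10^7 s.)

Convert to SI: rₚ = 0.06537 AU = 9.77935e+09 m; rₐ = 1.27 AU = 1.89992e+11 m.
Use the vis-viva equation v² = GM(2/r − 1/a) with a = (rₚ + rₐ)/2 = (9.77935e+09 + 1.89992e+11)/2 = 9.98857e+10 m.
vₚ = √(GM · (2/rₚ − 1/a)) = √(1.147e+20 · (2/9.77935e+09 − 1/9.98857e+10)) m/s ≈ 1.494e+05 m/s = 31.51 AU/year.
vₐ = √(GM · (2/rₐ − 1/a)) = √(1.147e+20 · (2/1.89992e+11 − 1/9.98857e+10)) m/s ≈ 7688 m/s = 1.622 AU/year.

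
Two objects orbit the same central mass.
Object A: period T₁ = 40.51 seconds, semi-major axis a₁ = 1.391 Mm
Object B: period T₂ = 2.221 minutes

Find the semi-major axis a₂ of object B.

Convert to SI: a₁ = 1.391 Mm = 1.391e+06 m; T₂ = 2.221 minutes = 133.26 s.
Kepler's third law: (T₁/T₂)² = (a₁/a₂)³ ⇒ a₂ = a₁ · (T₂/T₁)^(2/3).
T₂/T₁ = 133.26 / 40.51 = 3.28956.
a₂ = 1.391e+06 · (3.28956)^(2/3) m ≈ 3.077e+06 m = 3.077 Mm.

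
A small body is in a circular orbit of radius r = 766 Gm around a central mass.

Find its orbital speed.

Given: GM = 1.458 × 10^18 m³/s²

Convert to SI: r = 766 Gm = 7.66e+11 m.
For a circular orbit, gravity supplies the centripetal force, so v = √(GM / r).
v = √(1.458e+18 / 7.66e+11) m/s ≈ 1380 m/s = 1.38 km/s.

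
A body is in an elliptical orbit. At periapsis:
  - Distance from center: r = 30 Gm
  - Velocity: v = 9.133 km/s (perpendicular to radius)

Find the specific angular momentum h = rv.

Convert to SI: r = 30 Gm = 3e+10 m; v = 9.133 km/s = 9133 m/s.
With v perpendicular to r, h = r · v.
h = 3e+10 · 9133 m²/s ≈ 2.74e+14 m²/s.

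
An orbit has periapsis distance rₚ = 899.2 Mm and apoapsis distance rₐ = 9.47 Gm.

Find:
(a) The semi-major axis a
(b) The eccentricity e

Convert to SI: rₚ = 899.2 Mm = 8.992e+08 m; rₐ = 9.47 Gm = 9.47e+09 m.
(a) a = (rₚ + rₐ) / 2 = (8.992e+08 + 9.47e+09) / 2 ≈ 5.185e+09 m = 5.185 Gm.
(b) e = (rₐ − rₚ) / (rₐ + rₚ) = (9.47e+09 − 8.992e+08) / (9.47e+09 + 8.992e+08) ≈ 0.8266.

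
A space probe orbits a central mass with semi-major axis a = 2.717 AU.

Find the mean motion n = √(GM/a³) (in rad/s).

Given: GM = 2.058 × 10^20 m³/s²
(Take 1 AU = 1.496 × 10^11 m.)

Convert to SI: a = 2.717 AU = 4.06463e+11 m.
n = √(GM / a³).
n = √(2.058e+20 / (4.06463e+11)³) rad/s ≈ 5.536e-08 rad/s.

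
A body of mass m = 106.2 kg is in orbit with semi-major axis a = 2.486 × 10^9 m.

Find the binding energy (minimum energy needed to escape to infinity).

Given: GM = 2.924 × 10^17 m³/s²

Total orbital energy is E = −GMm/(2a); binding energy is E_bind = −E = GMm/(2a).
E_bind = 2.924e+17 · 106.2 / (2 · 2.486e+09) J ≈ 6.246e+09 J = 6.246 GJ.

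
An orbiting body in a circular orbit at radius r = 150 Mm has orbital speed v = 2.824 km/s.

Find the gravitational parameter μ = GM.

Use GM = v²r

Convert to SI: r = 150 Mm = 1.5e+08 m; v = 2.824 km/s = 2824 m/s.
For a circular orbit v² = GM/r, so GM = v² · r.
GM = (2824)² · 1.5e+08 m³/s² ≈ 1.196e+15 m³/s² = 1.196 × 10^15 m³/s².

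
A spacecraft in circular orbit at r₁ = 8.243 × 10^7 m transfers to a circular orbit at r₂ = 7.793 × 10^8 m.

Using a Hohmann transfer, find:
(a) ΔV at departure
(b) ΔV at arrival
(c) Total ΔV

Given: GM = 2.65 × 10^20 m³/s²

Transfer semi-major axis: a_t = (r₁ + r₂)/2 = (8.243e+07 + 7.793e+08)/2 = 4.30865e+08 m.
Circular speeds: v₁ = √(GM/r₁) = 1.793e+06 m/s, v₂ = √(GM/r₂) = 583137 m/s.
Transfer speeds (vis-viva v² = GM(2/r − 1/a_t)): v₁ᵗ = 2.41136e+06 m/s, v₂ᵗ = 255060 m/s.
(a) ΔV₁ = |v₁ᵗ − v₁| ≈ 6.184e+05 m/s = 618.4 km/s.
(b) ΔV₂ = |v₂ − v₂ᵗ| ≈ 3.281e+05 m/s = 328.1 km/s.
(c) ΔV_total = ΔV₁ + ΔV₂ ≈ 9.464e+05 m/s = 946.4 km/s.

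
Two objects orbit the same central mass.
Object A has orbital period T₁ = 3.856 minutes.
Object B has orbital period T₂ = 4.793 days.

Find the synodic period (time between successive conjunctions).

Convert to SI: T₁ = 3.856 minutes = 231.36 s; T₂ = 4.793 days = 414115 s.
T_syn = |T₁ · T₂ / (T₁ − T₂)|.
T_syn = |231.36 · 414115 / (231.36 − 414115)| s ≈ 231.5 s = 3.858 minutes.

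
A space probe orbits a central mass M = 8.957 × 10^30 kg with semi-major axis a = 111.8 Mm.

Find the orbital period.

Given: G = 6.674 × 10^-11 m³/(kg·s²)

Convert to SI: a = 111.8 Mm = 1.118e+08 m.
GM = G · M = 6.674e-11 · 8.957e+30 = 5.9779e+20 m³/s².
Kepler's third law: T = 2π √(a³ / GM).
Substituting a = 1.118e+08 m and GM = 5.9779e+20 m³/s²:
T = 2π √((1.118e+08)³ / 5.9779e+20) s
T ≈ 303.8 s = 5.063 minutes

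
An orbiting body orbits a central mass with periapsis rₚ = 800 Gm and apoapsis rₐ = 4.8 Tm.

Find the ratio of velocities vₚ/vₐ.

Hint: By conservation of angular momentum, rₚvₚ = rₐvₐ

Convert to SI: rₚ = 800 Gm = 8e+11 m; rₐ = 4.8 Tm = 4.8e+12 m.
Conservation of angular momentum gives rₚvₚ = rₐvₐ, so vₚ/vₐ = rₐ/rₚ.
vₚ/vₐ = 4.8e+12 / 8e+11 ≈ 6.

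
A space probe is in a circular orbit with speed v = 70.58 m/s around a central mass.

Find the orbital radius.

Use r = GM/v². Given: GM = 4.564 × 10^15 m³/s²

For a circular orbit, v² = GM / r, so r = GM / v².
r = 4.564e+15 / (70.58)² m ≈ 9.162e+11 m = 9.162 × 10^11 m.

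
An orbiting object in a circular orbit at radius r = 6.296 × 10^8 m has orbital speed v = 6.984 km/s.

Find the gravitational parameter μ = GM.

Convert to SI: v = 6.984 km/s = 6984 m/s.
For a circular orbit v² = GM/r, so GM = v² · r.
GM = (6984)² · 6.296e+08 m³/s² ≈ 3.071e+16 m³/s² = 3.071 × 10^16 m³/s².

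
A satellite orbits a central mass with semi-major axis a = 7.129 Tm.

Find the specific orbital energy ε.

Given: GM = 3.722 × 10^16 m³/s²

Convert to SI: a = 7.129 Tm = 7.129e+12 m.
ε = −GM / (2a).
ε = −3.722e+16 / (2 · 7.129e+12) J/kg ≈ -2610 J/kg = -2.61 kJ/kg.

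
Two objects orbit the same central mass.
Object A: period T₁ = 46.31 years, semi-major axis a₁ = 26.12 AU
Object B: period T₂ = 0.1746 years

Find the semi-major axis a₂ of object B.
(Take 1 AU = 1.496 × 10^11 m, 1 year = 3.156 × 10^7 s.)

Convert to SI: T₁ = 46.31 years = 1.46154e+09 s; a₁ = 26.12 AU = 3.90755e+12 m; T₂ = 0.1746 years = 5.51038e+06 s.
Kepler's third law: (T₁/T₂)² = (a₁/a₂)³ ⇒ a₂ = a₁ · (T₂/T₁)^(2/3).
T₂/T₁ = 5.51038e+06 / 1.46154e+09 = 0.00377024.
a₂ = 3.90755e+12 · (0.00377024)^(2/3) m ≈ 9.466e+10 m = 0.6327 AU.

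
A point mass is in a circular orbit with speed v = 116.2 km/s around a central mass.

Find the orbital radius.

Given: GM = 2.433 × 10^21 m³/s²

Convert to SI: v = 116.2 km/s = 116200 m/s.
For a circular orbit, v² = GM / r, so r = GM / v².
r = 2.433e+21 / (116200)² m ≈ 1.802e+11 m = 180.2 Gm.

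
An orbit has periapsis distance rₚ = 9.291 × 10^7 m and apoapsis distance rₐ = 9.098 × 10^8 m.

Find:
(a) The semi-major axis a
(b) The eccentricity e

(a) a = (rₚ + rₐ) / 2 = (9.291e+07 + 9.098e+08) / 2 ≈ 5.014e+08 m = 5.014 × 10^8 m.
(b) e = (rₐ − rₚ) / (rₐ + rₚ) = (9.098e+08 − 9.291e+07) / (9.098e+08 + 9.291e+07) ≈ 0.8147.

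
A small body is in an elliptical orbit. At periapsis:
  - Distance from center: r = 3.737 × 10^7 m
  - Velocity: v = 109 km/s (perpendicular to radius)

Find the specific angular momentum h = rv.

Convert to SI: v = 109 km/s = 109000 m/s.
With v perpendicular to r, h = r · v.
h = 3.737e+07 · 109000 m²/s ≈ 4.073e+12 m²/s.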